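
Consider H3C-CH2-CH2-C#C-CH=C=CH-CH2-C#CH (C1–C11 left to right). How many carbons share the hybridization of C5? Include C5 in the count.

C5 is sp (two π bonds).
C1: sp3
C2: sp3
C3: sp3
C4: sp ✓
C5: sp ✓
C6: sp2
C7: sp ✓
C8: sp2
C9: sp3
C10: sp ✓
C11: sp ✓
5 carbons are sp.

5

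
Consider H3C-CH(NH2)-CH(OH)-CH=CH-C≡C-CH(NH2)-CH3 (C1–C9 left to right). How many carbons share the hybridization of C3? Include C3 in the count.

C3 is sp3 (only σ bonds).
C1: sp3 ✓
C2: sp3 ✓
C3: sp3 ✓
C4: sp2
C5: sp2
C6: sp
C7: sp
C8: sp3 ✓
C9: sp3 ✓
5 carbons are sp3.

5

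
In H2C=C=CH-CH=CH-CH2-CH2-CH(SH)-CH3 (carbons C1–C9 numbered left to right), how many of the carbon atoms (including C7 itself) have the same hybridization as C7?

4

C7 is sp3 (only σ bonds).
C1: sp2
C2: sp
C3: sp2
C4: sp2
C5: sp2
C6: sp3 ✓
C7: sp3 ✓
C8: sp3 ✓
C9: sp3 ✓
4 carbons are sp3.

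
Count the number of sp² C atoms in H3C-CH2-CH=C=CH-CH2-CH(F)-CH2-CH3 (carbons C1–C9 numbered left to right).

2

C1: sp3
C2: sp3
C3: sp2 ✓
C4: sp
C5: sp2 ✓
C6: sp3
C7: sp3
C8: sp3
C9: sp3
C3, C5 → 2 sp2 carbons.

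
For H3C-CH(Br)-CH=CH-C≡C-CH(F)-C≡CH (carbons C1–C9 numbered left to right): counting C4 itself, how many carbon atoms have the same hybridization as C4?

C4 is sp2 (one π bond).
C1: sp3
C2: sp3
C3: sp2 ✓
C4: sp2 ✓
C5: sp
C6: sp
C7: sp3
C8: sp
C9: sp
2 carbons are sp2.

2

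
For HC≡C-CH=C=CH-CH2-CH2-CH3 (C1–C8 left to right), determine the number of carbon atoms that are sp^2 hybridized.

C1: sp
C2: sp
C3: sp2 ✓
C4: sp
C5: sp2 ✓
C6: sp3
C7: sp3
C8: sp3
C3, C5 → 2 sp2 carbons.

2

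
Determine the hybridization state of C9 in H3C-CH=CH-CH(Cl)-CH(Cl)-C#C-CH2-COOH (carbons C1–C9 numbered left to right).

sp^2

C9 (3 σ bonds, plus one π bond) has steric number 3: sp2.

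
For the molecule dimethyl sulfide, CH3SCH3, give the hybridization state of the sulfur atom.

The sulfur atom: 2 σ bonds and 2 lone pairs — 4 electron domains, sp3.

sp³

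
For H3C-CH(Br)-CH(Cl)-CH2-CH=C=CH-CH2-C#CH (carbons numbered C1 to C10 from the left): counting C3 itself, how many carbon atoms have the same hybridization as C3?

5

C3 is sp3 (only σ bonds).
C1: sp3 ✓
C2: sp3 ✓
C3: sp3 ✓
C4: sp3 ✓
C5: sp2
C6: sp
C7: sp2
C8: sp3 ✓
C9: sp
C10: sp
5 carbons are sp3.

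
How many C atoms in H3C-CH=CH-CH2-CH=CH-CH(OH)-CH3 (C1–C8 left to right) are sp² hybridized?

4

C1: sp3
C2: sp2 ✓
C3: sp2 ✓
C4: sp3
C5: sp2 ✓
C6: sp2 ✓
C7: sp3
C8: sp3
C2, C3, C5, C6 → 4 sp2 carbons.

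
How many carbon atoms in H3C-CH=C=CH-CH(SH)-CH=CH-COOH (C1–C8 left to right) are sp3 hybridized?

C1: sp3 ✓
C2: sp2
C3: sp
C4: sp2
C5: sp3 ✓
C6: sp2
C7: sp2
C8: sp2
C1, C5 → 2 sp3 carbons.

2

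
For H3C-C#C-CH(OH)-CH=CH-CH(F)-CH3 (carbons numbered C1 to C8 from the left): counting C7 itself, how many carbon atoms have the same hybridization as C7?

4

C7 is sp3 (only σ bonds).
C1: sp3 ✓
C2: sp
C3: sp
C4: sp3 ✓
C5: sp2
C6: sp2
C7: sp3 ✓
C8: sp3 ✓
4 carbons are sp3.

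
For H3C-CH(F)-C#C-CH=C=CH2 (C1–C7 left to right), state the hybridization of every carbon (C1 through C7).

C1 (4 σ bonds) has steric number 4: sp3.
C2 has 4 σ bonds: steric number 4 → sp3.
C3: 2 σ bonds, plus two π bonds; 2 regions of electron density → sp.
C4 carries 2 σ bonds, plus two π bonds, giving a steric number of 2, so it is sp.
C5 — 3 σ bonds, plus one π bond. Steric number 3, so sp2.
C6 has 2 σ bonds, plus two π bonds: steric number 2 → sp.
C7 — 3 σ bonds, plus one π bond. Steric number 3, so sp2.

C1 sp3, C2 sp3, C3 sp, C4 sp, C5 sp2, C6 sp, C7 sp2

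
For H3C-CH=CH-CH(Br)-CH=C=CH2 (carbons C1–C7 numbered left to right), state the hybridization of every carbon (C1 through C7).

C1: 4 σ bonds; 4 regions of electron density → sp3.
C2: 3 σ bonds, plus one π bond — 3 electron domains, sp2.
C3 has 3 σ bonds, plus one π bond: steric number 3 → sp2.
C4 has 4 σ bonds: steric number 4 → sp3.
C5: 3 σ bonds, plus one π bond — 3 electron domains, sp2.
C6 (2 σ bonds, plus two π bonds) has steric number 2: sp.
C7 — 3 σ bonds, plus one π bond. Steric number 3, so sp2.

C1 sp3, C2 sp2, C3 sp2, C4 sp3, C5 sp2, C6 sp, C7 sp2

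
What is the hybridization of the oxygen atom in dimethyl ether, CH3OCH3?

sp³

Two σ bonds + two lone pairs = steric number 4 → sp3.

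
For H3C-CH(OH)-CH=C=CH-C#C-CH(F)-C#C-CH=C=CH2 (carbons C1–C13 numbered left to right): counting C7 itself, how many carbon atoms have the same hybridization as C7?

C7 is sp (two π bonds).
C1: sp3
C2: sp3
C3: sp2
C4: sp ✓
C5: sp2
C6: sp ✓
C7: sp ✓
C8: sp3
C9: sp ✓
C10: sp ✓
C11: sp2
C12: sp ✓
C13: sp2
6 carbons are sp.

6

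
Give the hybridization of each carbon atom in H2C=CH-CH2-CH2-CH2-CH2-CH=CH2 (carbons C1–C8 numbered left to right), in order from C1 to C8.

C1: 3 σ bonds, plus one π bond — 3 electron domains, sp2.
C2 — 3 σ bonds, plus one π bond. Steric number 3, so sp2.
C3 is sp3: 4 σ bonds, 4 electron-density regions.
C4 carries 4 σ bonds, giving a steric number of 4, so it is sp3.
C5 — 4 σ bonds. Steric number 4, so sp3.
C6 — 4 σ bonds. Steric number 4, so sp3.
C7 — 3 σ bonds, plus one π bond. Steric number 3, so sp2.
C8 has 3 σ bonds, plus one π bond: steric number 3 → sp2.

C1 sp2, C2 sp2, C3 sp3, C4 sp3, C5 sp3, C6 sp3, C7 sp2, C8 sp2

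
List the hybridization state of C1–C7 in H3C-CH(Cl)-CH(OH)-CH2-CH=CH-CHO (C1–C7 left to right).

C1 sp3, C2 sp3, C3 sp3, C4 sp3, C5 sp2, C6 sp2, C7 sp2

C1 has 4 σ bonds: steric number 4 → sp3.
C2 — 4 σ bonds. Steric number 4, so sp3.
C3 is sp3: 4 σ bonds, 4 electron-density regions.
C4 has 4 σ bonds: steric number 4 → sp3.
C5: 3 σ bonds, plus one π bond; 3 regions of electron density → sp2.
C6: 3 σ bonds, plus one π bond — 3 electron domains, sp2.
C7: 3 σ bonds, plus one π bond; 3 regions of electron density → sp2.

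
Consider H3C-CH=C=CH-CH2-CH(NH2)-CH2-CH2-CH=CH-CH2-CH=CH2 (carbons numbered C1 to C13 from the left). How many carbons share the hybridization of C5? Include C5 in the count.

C5 is sp3 (only σ bonds).
C1: sp3 ✓
C2: sp2
C3: sp
C4: sp2
C5: sp3 ✓
C6: sp3 ✓
C7: sp3 ✓
C8: sp3 ✓
C9: sp2
C10: sp2
C11: sp3 ✓
C12: sp2
C13: sp2
6 carbons are sp3.

6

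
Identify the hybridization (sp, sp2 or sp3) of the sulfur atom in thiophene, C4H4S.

sp²

Analogous to furan: one S lone pair in the aromatic π system, S is sp2.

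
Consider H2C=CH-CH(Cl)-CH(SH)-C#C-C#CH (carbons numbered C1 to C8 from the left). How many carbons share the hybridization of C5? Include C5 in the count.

C5 is sp (two π bonds).
C1: sp2
C2: sp2
C3: sp3
C4: sp3
C5: sp ✓
C6: sp ✓
C7: sp ✓
C8: sp ✓
4 carbons are sp.

4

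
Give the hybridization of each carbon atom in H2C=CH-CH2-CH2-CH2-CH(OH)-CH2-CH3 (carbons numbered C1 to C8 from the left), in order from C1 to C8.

C1: 3 σ bonds, plus one π bond; 3 regions of electron density → sp2.
C2 has 3 σ bonds, plus one π bond: steric number 3 → sp2.
C3: 4 σ bonds — 4 electron domains, sp3.
C4 is sp3: 4 σ bonds, 4 electron-density regions.
C5 carries 4 σ bonds, giving a steric number of 4, so it is sp3.
C6 carries 4 σ bonds, giving a steric number of 4, so it is sp3.
C7 is sp3: 4 σ bonds, 4 electron-density regions.
C8 carries 4 σ bonds, giving a steric number of 4, so it is sp3.

C1 sp2, C2 sp2, C3 sp3, C4 sp3, C5 sp3, C6 sp3, C7 sp3, C8 sp3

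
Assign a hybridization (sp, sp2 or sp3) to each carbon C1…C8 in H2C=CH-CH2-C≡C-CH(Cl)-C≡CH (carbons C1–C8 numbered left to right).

C1 has 3 σ bonds, plus one π bond: steric number 3 → sp2.
C2 has 3 σ bonds, plus one π bond: steric number 3 → sp2.
C3 — 4 σ bonds. Steric number 4, so sp3.
C4 has 2 σ bonds, plus two π bonds: steric number 2 → sp.
C5 is sp: 2 σ bonds, plus two π bonds, 2 electron-density regions.
C6: 4 σ bonds; 4 regions of electron density → sp3.
C7: 2 σ bonds, plus two π bonds — 2 electron domains, sp.
C8: 2 σ bonds, plus two π bonds; 2 regions of electron density → sp.

C1 sp2, C2 sp2, C3 sp3, C4 sp, C5 sp, C6 sp3, C7 sp, C8 sp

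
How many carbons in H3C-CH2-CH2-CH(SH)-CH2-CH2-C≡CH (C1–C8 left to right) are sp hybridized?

2

C1: sp3
C2: sp3
C3: sp3
C4: sp3
C5: sp3
C6: sp3
C7: sp ✓
C8: sp ✓
C7, C8 → 2 sp carbons.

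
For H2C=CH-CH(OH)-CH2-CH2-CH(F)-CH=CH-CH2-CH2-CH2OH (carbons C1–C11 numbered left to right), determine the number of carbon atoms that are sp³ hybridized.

C1: sp2
C2: sp2
C3: sp3 ✓
C4: sp3 ✓
C5: sp3 ✓
C6: sp3 ✓
C7: sp2
C8: sp2
C9: sp3 ✓
C10: sp3 ✓
C11: sp3 ✓
C3, C4, C5, C6, C9, C10, C11 → 7 sp3 carbons.

7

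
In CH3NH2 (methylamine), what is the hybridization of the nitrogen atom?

Three σ bonds + one lone pair = steric number 4 → sp3.

sp³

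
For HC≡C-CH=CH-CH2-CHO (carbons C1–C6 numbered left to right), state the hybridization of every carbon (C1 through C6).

C1 (2 σ bonds, plus two π bonds) has steric number 2: sp.
C2: 2 σ bonds, plus two π bonds; 2 regions of electron density → sp.
C3 (3 σ bonds, plus one π bond) has steric number 3: sp2.
C4: 3 σ bonds, plus one π bond; 3 regions of electron density → sp2.
C5 has 4 σ bonds: steric number 4 → sp3.
C6: 3 σ bonds, plus one π bond; 3 regions of electron density → sp2.

C1 sp, C2 sp, C3 sp2, C4 sp2, C5 sp3, C6 sp2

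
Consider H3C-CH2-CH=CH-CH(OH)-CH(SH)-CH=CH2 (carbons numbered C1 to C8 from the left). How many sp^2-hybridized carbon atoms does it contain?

4

C1: sp3
C2: sp3
C3: sp2 ✓
C4: sp2 ✓
C5: sp3
C6: sp3
C7: sp2 ✓
C8: sp2 ✓
C3, C4, C7, C8 → 4 sp2 carbons.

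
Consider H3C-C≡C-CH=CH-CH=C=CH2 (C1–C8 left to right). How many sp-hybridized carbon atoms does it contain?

3

C1: sp3
C2: sp ✓
C3: sp ✓
C4: sp2
C5: sp2
C6: sp2
C7: sp ✓
C8: sp2
C2, C3, C7 → 3 sp carbons.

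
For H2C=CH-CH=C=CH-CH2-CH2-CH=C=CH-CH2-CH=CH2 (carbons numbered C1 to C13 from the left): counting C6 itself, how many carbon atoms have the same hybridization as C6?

C6 is sp3 (only σ bonds).
C1: sp2
C2: sp2
C3: sp2
C4: sp
C5: sp2
C6: sp3 ✓
C7: sp3 ✓
C8: sp2
C9: sp
C10: sp2
C11: sp3 ✓
C12: sp2
C13: sp2
3 carbons are sp3.

3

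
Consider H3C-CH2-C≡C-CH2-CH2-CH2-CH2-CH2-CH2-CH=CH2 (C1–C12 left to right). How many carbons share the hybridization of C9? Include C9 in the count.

C9 is sp3 (only σ bonds).
C1: sp3 ✓
C2: sp3 ✓
C3: sp
C4: sp
C5: sp3 ✓
C6: sp3 ✓
C7: sp3 ✓
C8: sp3 ✓
C9: sp3 ✓
C10: sp3 ✓
C11: sp2
C12: sp2
8 carbons are sp3.

8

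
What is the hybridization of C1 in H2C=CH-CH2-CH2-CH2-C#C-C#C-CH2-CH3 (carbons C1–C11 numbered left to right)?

C1: 3 σ bonds, plus one π bond — 3 electron domains, sp2.

sp²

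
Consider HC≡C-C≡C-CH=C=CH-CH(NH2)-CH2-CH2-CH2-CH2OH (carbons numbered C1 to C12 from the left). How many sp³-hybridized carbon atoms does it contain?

C1: sp
C2: sp
C3: sp
C4: sp
C5: sp2
C6: sp
C7: sp2
C8: sp3 ✓
C9: sp3 ✓
C10: sp3 ✓
C11: sp3 ✓
C12: sp3 ✓
C8, C9, C10, C11, C12 → 5 sp3 carbons.

5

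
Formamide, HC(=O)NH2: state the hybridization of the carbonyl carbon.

The carbonyl carbon: 3 σ bonds, plus one π bond; 3 regions of electron density → sp2.

sp2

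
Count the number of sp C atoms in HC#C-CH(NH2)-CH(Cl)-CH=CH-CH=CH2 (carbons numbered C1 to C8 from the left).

2

C1: sp ✓
C2: sp ✓
C3: sp3
C4: sp3
C5: sp2
C6: sp2
C7: sp2
C8: sp2
C1, C2 → 2 sp carbons.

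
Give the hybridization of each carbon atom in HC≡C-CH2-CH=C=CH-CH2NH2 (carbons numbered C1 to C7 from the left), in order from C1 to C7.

C1 — 2 σ bonds, plus two π bonds. Steric number 2, so sp.
C2 (2 σ bonds, plus two π bonds) has steric number 2: sp.
C3 has 4 σ bonds: steric number 4 → sp3.
C4 has 3 σ bonds, plus one π bond: steric number 3 → sp2.
C5 has 2 σ bonds, plus two π bonds: steric number 2 → sp.
C6 (3 σ bonds, plus one π bond) has steric number 3: sp2.
C7: 4 σ bonds — 4 electron domains, sp3.

C1 sp, C2 sp, C3 sp3, C4 sp2, C5 sp, C6 sp2, C7 sp3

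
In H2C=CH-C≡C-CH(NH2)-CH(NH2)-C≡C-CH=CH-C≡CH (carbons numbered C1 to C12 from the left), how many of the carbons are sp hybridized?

C1: sp2
C2: sp2
C3: sp ✓
C4: sp ✓
C5: sp3
C6: sp3
C7: sp ✓
C8: sp ✓
C9: sp2
C10: sp2
C11: sp ✓
C12: sp ✓
C3, C4, C7, C8, C11, C12 → 6 sp carbons.

6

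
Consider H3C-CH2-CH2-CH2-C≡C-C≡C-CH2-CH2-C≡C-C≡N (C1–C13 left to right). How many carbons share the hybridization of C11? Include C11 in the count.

7

C11 is sp (two π bonds).
C1: sp3
C2: sp3
C3: sp3
C4: sp3
C5: sp ✓
C6: sp ✓
C7: sp ✓
C8: sp ✓
C9: sp3
C10: sp3
C11: sp ✓
C12: sp ✓
C13: sp ✓
7 carbons are sp.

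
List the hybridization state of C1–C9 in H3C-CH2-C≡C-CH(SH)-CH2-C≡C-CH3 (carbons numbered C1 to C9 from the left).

C1 sp3, C2 sp3, C3 sp, C4 sp, C5 sp3, C6 sp3, C7 sp, C8 sp, C9 sp3

C1: 4 σ bonds; 4 regions of electron density → sp3.
C2 carries 4 σ bonds, giving a steric number of 4, so it is sp3.
C3: 2 σ bonds, plus two π bonds; 2 regions of electron density → sp.
C4: 2 σ bonds, plus two π bonds — 2 electron domains, sp.
C5 (4 σ bonds) has steric number 4: sp3.
C6 (4 σ bonds) has steric number 4: sp3.
C7 (2 σ bonds, plus two π bonds) has steric number 2: sp.
C8 has 2 σ bonds, plus two π bonds: steric number 2 → sp.
C9 (4 σ bonds) has steric number 4: sp3.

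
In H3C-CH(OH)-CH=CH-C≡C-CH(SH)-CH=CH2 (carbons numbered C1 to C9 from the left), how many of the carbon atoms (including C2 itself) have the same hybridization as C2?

3

C2 is sp3 (only σ bonds).
C1: sp3 ✓
C2: sp3 ✓
C3: sp2
C4: sp2
C5: sp
C6: sp
C7: sp3 ✓
C8: sp2
C9: sp2
3 carbons are sp3.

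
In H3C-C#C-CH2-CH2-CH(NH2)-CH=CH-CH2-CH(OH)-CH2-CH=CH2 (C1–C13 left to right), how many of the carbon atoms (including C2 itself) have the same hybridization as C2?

C2 is sp (two π bonds).
C1: sp3
C2: sp ✓
C3: sp ✓
C4: sp3
C5: sp3
C6: sp3
C7: sp2
C8: sp2
C9: sp3
C10: sp3
C11: sp3
C12: sp2
C13: sp2
2 carbons are sp.

2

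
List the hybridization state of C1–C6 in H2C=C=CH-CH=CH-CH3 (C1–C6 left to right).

C1 sp2, C2 sp, C3 sp2, C4 sp2, C5 sp2, C6 sp3

C1: 3 σ bonds, plus one π bond — 3 electron domains, sp2.
C2 (2 σ bonds, plus two π bonds) has steric number 2: sp.
C3 has 3 σ bonds, plus one π bond: steric number 3 → sp2.
C4 carries 3 σ bonds, plus one π bond, giving a steric number of 3, so it is sp2.
C5 is sp2: 3 σ bonds, plus one π bond, 3 electron-density regions.
C6 carries 4 σ bonds, giving a steric number of 4, so it is sp3.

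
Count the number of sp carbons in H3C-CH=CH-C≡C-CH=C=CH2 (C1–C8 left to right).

3

C1: sp3
C2: sp2
C3: sp2
C4: sp ✓
C5: sp ✓
C6: sp2
C7: sp ✓
C8: sp2
C4, C5, C7 → 3 sp carbons.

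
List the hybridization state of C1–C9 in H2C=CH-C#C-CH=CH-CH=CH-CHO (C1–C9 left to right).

C1 sp2, C2 sp2, C3 sp, C4 sp, C5 sp2, C6 sp2, C7 sp2, C8 sp2, C9 sp2

C1 — 3 σ bonds, plus one π bond. Steric number 3, so sp2.
C2 has 3 σ bonds, plus one π bond: steric number 3 → sp2.
C3 has 2 σ bonds, plus two π bonds: steric number 2 → sp.
C4 (2 σ bonds, plus two π bonds) has steric number 2: sp.
C5 — 3 σ bonds, plus one π bond. Steric number 3, so sp2.
C6 has 3 σ bonds, plus one π bond: steric number 3 → sp2.
C7 (3 σ bonds, plus one π bond) has steric number 3: sp2.
C8: 3 σ bonds, plus one π bond; 3 regions of electron density → sp2.
C9 has 3 σ bonds, plus one π bond: steric number 3 → sp2.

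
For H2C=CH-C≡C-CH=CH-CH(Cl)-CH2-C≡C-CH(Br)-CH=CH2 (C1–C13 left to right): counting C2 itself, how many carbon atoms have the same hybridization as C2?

6

C2 is sp2 (one π bond).
C1: sp2 ✓
C2: sp2 ✓
C3: sp
C4: sp
C5: sp2 ✓
C6: sp2 ✓
C7: sp3
C8: sp3
C9: sp
C10: sp
C11: sp3
C12: sp2 ✓
C13: sp2 ✓
6 carbons are sp2.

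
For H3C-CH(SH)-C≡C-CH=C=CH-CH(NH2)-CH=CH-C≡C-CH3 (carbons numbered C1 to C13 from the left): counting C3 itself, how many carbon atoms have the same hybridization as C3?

5

C3 is sp (two π bonds).
C1: sp3
C2: sp3
C3: sp ✓
C4: sp ✓
C5: sp2
C6: sp ✓
C7: sp2
C8: sp3
C9: sp2
C10: sp2
C11: sp ✓
C12: sp ✓
C13: sp3
5 carbons are sp.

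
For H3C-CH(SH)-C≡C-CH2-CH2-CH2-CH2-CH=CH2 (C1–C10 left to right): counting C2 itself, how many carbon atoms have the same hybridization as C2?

C2 is sp3 (only σ bonds).
C1: sp3 ✓
C2: sp3 ✓
C3: sp
C4: sp
C5: sp3 ✓
C6: sp3 ✓
C7: sp3 ✓
C8: sp3 ✓
C9: sp2
C10: sp2
6 carbons are sp3.

6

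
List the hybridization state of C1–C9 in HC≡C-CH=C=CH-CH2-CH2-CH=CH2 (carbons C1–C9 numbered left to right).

C1 (2 σ bonds, plus two π bonds) has steric number 2: sp.
C2 has 2 σ bonds, plus two π bonds: steric number 2 → sp.
C3 — 3 σ bonds, plus one π bond. Steric number 3, so sp2.
C4 (2 σ bonds, plus two π bonds) has steric number 2: sp.
C5: 3 σ bonds, plus one π bond — 3 electron domains, sp2.
C6 has 4 σ bonds: steric number 4 → sp3.
C7: 4 σ bonds; 4 regions of electron density → sp3.
C8 carries 3 σ bonds, plus one π bond, giving a steric number of 3, so it is sp2.
C9: 3 σ bonds, plus one π bond — 3 electron domains, sp2.

C1 sp, C2 sp, C3 sp2, C4 sp, C5 sp2, C6 sp3, C7 sp3, C8 sp2, C9 sp2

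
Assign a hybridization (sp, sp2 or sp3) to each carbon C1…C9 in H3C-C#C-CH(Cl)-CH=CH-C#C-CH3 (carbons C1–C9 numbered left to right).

C1 (4 σ bonds) has steric number 4: sp3.
C2 (2 σ bonds, plus two π bonds) has steric number 2: sp.
C3 (2 σ bonds, plus two π bonds) has steric number 2: sp.
C4 (4 σ bonds) has steric number 4: sp3.
C5 — 3 σ bonds, plus one π bond. Steric number 3, so sp2.
C6: 3 σ bonds, plus one π bond; 3 regions of electron density → sp2.
C7 carries 2 σ bonds, plus two π bonds, giving a steric number of 2, so it is sp.
C8 — 2 σ bonds, plus two π bonds. Steric number 2, so sp.
C9 has 4 σ bonds: steric number 4 → sp3.

C1 sp3, C2 sp, C3 sp, C4 sp3, C5 sp2, C6 sp2, C7 sp, C8 sp, C9 sp3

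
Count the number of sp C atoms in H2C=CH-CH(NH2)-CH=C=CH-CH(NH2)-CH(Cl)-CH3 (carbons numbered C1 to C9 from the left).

1

C1: sp2
C2: sp2
C3: sp3
C4: sp2
C5: sp ✓
C6: sp2
C7: sp3
C8: sp3
C9: sp3
C5 → 1 sp carbon.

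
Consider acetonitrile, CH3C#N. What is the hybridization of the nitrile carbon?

The nitrile carbon: 2 σ bonds, plus two π bonds — 2 electron domains, sp.

sp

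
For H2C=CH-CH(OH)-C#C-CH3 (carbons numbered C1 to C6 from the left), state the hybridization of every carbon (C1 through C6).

C1: 3 σ bonds, plus one π bond; 3 regions of electron density → sp2.
C2: 3 σ bonds, plus one π bond; 3 regions of electron density → sp2.
C3: 4 σ bonds; 4 regions of electron density → sp3.
C4: 2 σ bonds, plus two π bonds; 2 regions of electron density → sp.
C5 has 2 σ bonds, plus two π bonds: steric number 2 → sp.
C6 — 4 σ bonds. Steric number 4, so sp3.

C1 sp2, C2 sp2, C3 sp3, C4 sp, C5 sp, C6 sp3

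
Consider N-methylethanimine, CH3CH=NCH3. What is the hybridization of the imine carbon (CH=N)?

sp^2

The imine carbon (CH=N): 3 σ bonds, plus one π bond; 3 regions of electron density → sp2.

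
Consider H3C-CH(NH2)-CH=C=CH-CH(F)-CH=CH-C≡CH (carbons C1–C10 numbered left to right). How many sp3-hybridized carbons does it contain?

3

C1: sp3 ✓
C2: sp3 ✓
C3: sp2
C4: sp
C5: sp2
C6: sp3 ✓
C7: sp2
C8: sp2
C9: sp
C10: sp
C1, C2, C6 → 3 sp3 carbons.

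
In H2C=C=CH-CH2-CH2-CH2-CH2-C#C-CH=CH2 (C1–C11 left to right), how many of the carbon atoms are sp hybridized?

3

C1: sp2
C2: sp ✓
C3: sp2
C4: sp3
C5: sp3
C6: sp3
C7: sp3
C8: sp ✓
C9: sp ✓
C10: sp2
C11: sp2
C2, C8, C9 → 3 sp carbons.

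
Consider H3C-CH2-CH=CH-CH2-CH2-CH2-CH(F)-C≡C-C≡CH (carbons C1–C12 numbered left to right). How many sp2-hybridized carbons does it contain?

2

C1: sp3
C2: sp3
C3: sp2 ✓
C4: sp2 ✓
C5: sp3
C6: sp3
C7: sp3
C8: sp3
C9: sp
C10: sp
C11: sp
C12: sp
C3, C4 → 2 sp2 carbons.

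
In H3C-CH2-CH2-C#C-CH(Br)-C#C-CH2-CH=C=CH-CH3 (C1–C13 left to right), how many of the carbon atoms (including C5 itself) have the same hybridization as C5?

C5 is sp (two π bonds).
C1: sp3
C2: sp3
C3: sp3
C4: sp ✓
C5: sp ✓
C6: sp3
C7: sp ✓
C8: sp ✓
C9: sp3
C10: sp2
C11: sp ✓
C12: sp2
C13: sp3
5 carbons are sp.

5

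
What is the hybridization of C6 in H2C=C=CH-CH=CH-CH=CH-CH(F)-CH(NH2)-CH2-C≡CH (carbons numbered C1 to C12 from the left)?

sp2

C6: 3 σ bonds, plus one π bond — 3 electron domains, sp2.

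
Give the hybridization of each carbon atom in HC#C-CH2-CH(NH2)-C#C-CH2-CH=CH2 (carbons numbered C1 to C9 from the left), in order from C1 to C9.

C1 sp, C2 sp, C3 sp3, C4 sp3, C5 sp, C6 sp, C7 sp3, C8 sp2, C9 sp2

C1 (2 σ bonds, plus two π bonds) has steric number 2: sp.
C2 — 2 σ bonds, plus two π bonds. Steric number 2, so sp.
C3 (4 σ bonds) has steric number 4: sp3.
C4 (4 σ bonds) has steric number 4: sp3.
C5 (2 σ bonds, plus two π bonds) has steric number 2: sp.
C6 has 2 σ bonds, plus two π bonds: steric number 2 → sp.
C7: 4 σ bonds — 4 electron domains, sp3.
C8 carries 3 σ bonds, plus one π bond, giving a steric number of 3, so it is sp2.
C9: 3 σ bonds, plus one π bond — 3 electron domains, sp2.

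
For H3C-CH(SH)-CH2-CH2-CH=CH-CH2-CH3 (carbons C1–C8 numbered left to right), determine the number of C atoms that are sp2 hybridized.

2

C1: sp3
C2: sp3
C3: sp3
C4: sp3
C5: sp2 ✓
C6: sp2 ✓
C7: sp3
C8: sp3
C5, C6 → 2 sp2 carbons.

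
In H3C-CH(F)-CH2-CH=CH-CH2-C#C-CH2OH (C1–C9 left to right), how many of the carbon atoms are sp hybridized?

2

C1: sp3
C2: sp3
C3: sp3
C4: sp2
C5: sp2
C6: sp3
C7: sp ✓
C8: sp ✓
C9: sp3
C7, C8 → 2 sp carbons.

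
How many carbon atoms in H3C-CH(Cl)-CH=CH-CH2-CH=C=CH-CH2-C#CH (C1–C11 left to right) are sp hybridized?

C1: sp3
C2: sp3
C3: sp2
C4: sp2
C5: sp3
C6: sp2
C7: sp ✓
C8: sp2
C9: sp3
C10: sp ✓
C11: sp ✓
C7, C10, C11 → 3 sp carbons.

3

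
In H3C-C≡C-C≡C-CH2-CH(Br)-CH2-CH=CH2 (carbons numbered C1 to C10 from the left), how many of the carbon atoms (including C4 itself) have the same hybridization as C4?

C4 is sp (two π bonds).
C1: sp3
C2: sp ✓
C3: sp ✓
C4: sp ✓
C5: sp ✓
C6: sp3
C7: sp3
C8: sp3
C9: sp2
C10: sp2
4 carbons are sp.

4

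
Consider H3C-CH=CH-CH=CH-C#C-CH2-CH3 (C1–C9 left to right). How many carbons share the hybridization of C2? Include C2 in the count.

4

C2 is sp2 (one π bond).
C1: sp3
C2: sp2 ✓
C3: sp2 ✓
C4: sp2 ✓
C5: sp2 ✓
C6: sp
C7: sp
C8: sp3
C9: sp3
4 carbons are sp2.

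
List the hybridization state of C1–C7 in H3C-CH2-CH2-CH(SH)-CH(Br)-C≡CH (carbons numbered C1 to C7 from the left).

C1 (4 σ bonds) has steric number 4: sp3.
C2 has 4 σ bonds: steric number 4 → sp3.
C3 — 4 σ bonds. Steric number 4, so sp3.
C4 — 4 σ bonds. Steric number 4, so sp3.
C5 — 4 σ bonds. Steric number 4, so sp3.
C6 carries 2 σ bonds, plus two π bonds, giving a steric number of 2, so it is sp.
C7 is sp: 2 σ bonds, plus two π bonds, 2 electron-density regions.

C1 sp3, C2 sp3, C3 sp3, C4 sp3, C5 sp3, C6 sp, C7 sp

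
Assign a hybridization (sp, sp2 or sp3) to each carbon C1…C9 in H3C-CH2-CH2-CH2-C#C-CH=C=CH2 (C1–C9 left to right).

C1 — 4 σ bonds. Steric number 4, so sp3.
C2 — 4 σ bonds. Steric number 4, so sp3.
C3 has 4 σ bonds: steric number 4 → sp3.
C4: 4 σ bonds; 4 regions of electron density → sp3.
C5 (2 σ bonds, plus two π bonds) has steric number 2: sp.
C6 carries 2 σ bonds, plus two π bonds, giving a steric number of 2, so it is sp.
C7 carries 3 σ bonds, plus one π bond, giving a steric number of 3, so it is sp2.
C8 is sp: 2 σ bonds, plus two π bonds, 2 electron-density regions.
C9 is sp2: 3 σ bonds, plus one π bond, 3 electron-density regions.

C1 sp3, C2 sp3, C3 sp3, C4 sp3, C5 sp, C6 sp, C7 sp2, C8 sp, C9 sp2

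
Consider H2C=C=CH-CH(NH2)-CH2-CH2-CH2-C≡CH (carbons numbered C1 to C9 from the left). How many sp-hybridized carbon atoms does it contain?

C1: sp2
C2: sp ✓
C3: sp2
C4: sp3
C5: sp3
C6: sp3
C7: sp3
C8: sp ✓
C9: sp ✓
C2, C8, C9 → 3 sp carbons.

3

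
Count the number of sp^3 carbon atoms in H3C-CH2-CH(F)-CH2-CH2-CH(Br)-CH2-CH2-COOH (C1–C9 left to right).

8

C1: sp3 ✓
C2: sp3 ✓
C3: sp3 ✓
C4: sp3 ✓
C5: sp3 ✓
C6: sp3 ✓
C7: sp3 ✓
C8: sp3 ✓
C9: sp2
C1, C2, C3, C4, C5, C6, C7, C8 → 8 sp3 carbons.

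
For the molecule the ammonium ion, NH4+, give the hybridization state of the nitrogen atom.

sp³

Four σ bonds, no lone pair → sp3, tetrahedral.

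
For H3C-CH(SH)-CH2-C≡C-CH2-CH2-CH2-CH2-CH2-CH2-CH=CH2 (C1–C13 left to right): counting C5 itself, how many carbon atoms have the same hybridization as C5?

C5 is sp (two π bonds).
C1: sp3
C2: sp3
C3: sp3
C4: sp ✓
C5: sp ✓
C6: sp3
C7: sp3
C8: sp3
C9: sp3
C10: sp3
C11: sp3
C12: sp2
C13: sp2
2 carbons are sp.

2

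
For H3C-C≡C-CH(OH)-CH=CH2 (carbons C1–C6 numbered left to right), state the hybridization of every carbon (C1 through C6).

C1 — 4 σ bonds. Steric number 4, so sp3.
C2 has 2 σ bonds, plus two π bonds: steric number 2 → sp.
C3: 2 σ bonds, plus two π bonds — 2 electron domains, sp.
C4 has 4 σ bonds: steric number 4 → sp3.
C5 (3 σ bonds, plus one π bond) has steric number 3: sp2.
C6 (3 σ bonds, plus one π bond) has steric number 3: sp2.

C1 sp3, C2 sp, C3 sp, C4 sp3, C5 sp2, C6 sp2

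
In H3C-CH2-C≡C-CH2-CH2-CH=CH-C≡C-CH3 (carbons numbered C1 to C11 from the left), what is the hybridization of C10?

sp

C10 is sp: 2 σ bonds, plus two π bonds, 2 electron-density regions.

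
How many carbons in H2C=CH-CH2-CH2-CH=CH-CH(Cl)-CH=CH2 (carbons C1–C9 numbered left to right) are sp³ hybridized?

C1: sp2
C2: sp2
C3: sp3 ✓
C4: sp3 ✓
C5: sp2
C6: sp2
C7: sp3 ✓
C8: sp2
C9: sp2
C3, C4, C7 → 3 sp3 carbons.

3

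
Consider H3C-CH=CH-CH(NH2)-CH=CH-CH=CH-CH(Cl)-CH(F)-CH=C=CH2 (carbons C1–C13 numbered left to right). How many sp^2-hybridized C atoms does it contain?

8

C1: sp3
C2: sp2 ✓
C3: sp2 ✓
C4: sp3
C5: sp2 ✓
C6: sp2 ✓
C7: sp2 ✓
C8: sp2 ✓
C9: sp3
C10: sp3
C11: sp2 ✓
C12: sp
C13: sp2 ✓
C2, C3, C5, C6, C7, C8, C11, C13 → 8 sp2 carbons.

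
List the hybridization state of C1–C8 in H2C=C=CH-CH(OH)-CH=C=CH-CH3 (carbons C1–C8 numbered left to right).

C1: 3 σ bonds, plus one π bond; 3 regions of electron density → sp2.
C2: 2 σ bonds, plus two π bonds — 2 electron domains, sp.
C3 (3 σ bonds, plus one π bond) has steric number 3: sp2.
C4 (4 σ bonds) has steric number 4: sp3.
C5 has 3 σ bonds, plus one π bond: steric number 3 → sp2.
C6 is sp: 2 σ bonds, plus two π bonds, 2 electron-density regions.
C7 has 3 σ bonds, plus one π bond: steric number 3 → sp2.
C8 — 4 σ bonds. Steric number 4, so sp3.

C1 sp2, C2 sp, C3 sp2, C4 sp3, C5 sp2, C6 sp, C7 sp2, C8 sp3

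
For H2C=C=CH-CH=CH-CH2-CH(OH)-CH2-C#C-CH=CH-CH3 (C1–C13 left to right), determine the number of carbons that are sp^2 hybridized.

6

C1: sp2 ✓
C2: sp
C3: sp2 ✓
C4: sp2 ✓
C5: sp2 ✓
C6: sp3
C7: sp3
C8: sp3
C9: sp
C10: sp
C11: sp2 ✓
C12: sp2 ✓
C13: sp3
C1, C3, C4, C5, C11, C12 → 6 sp2 carbons.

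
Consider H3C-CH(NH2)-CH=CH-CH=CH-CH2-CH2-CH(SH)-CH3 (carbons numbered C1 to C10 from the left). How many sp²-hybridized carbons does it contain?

C1: sp3
C2: sp3
C3: sp2 ✓
C4: sp2 ✓
C5: sp2 ✓
C6: sp2 ✓
C7: sp3
C8: sp3
C9: sp3
C10: sp3
C3, C4, C5, C6 → 4 sp2 carbons.

4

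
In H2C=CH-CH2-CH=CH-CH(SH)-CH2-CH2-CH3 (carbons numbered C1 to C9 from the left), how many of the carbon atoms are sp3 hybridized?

C1: sp2
C2: sp2
C3: sp3 ✓
C4: sp2
C5: sp2
C6: sp3 ✓
C7: sp3 ✓
C8: sp3 ✓
C9: sp3 ✓
C3, C6, C7, C8, C9 → 5 sp3 carbons.

5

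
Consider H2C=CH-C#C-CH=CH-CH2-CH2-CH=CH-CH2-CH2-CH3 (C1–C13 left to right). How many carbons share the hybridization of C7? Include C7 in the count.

5

C7 is sp3 (only σ bonds).
C1: sp2
C2: sp2
C3: sp
C4: sp
C5: sp2
C6: sp2
C7: sp3 ✓
C8: sp3 ✓
C9: sp2
C10: sp2
C11: sp3 ✓
C12: sp3 ✓
C13: sp3 ✓
5 carbons are sp3.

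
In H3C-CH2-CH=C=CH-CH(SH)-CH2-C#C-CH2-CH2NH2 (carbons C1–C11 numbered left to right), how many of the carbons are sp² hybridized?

C1: sp3
C2: sp3
C3: sp2 ✓
C4: sp
C5: sp2 ✓
C6: sp3
C7: sp3
C8: sp
C9: sp
C10: sp3
C11: sp3
C3, C5 → 2 sp2 carbons.

2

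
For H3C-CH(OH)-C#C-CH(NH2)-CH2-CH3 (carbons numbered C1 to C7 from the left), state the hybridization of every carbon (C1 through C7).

C1 sp3, C2 sp3, C3 sp, C4 sp, C5 sp3, C6 sp3, C7 sp3

C1: 4 σ bonds — 4 electron domains, sp3.
C2 — 4 σ bonds. Steric number 4, so sp3.
C3: 2 σ bonds, plus two π bonds — 2 electron domains, sp.
C4 has 2 σ bonds, plus two π bonds: steric number 2 → sp.
C5 is sp3: 4 σ bonds, 4 electron-density regions.
C6: 4 σ bonds; 4 regions of electron density → sp3.
C7 has 4 σ bonds: steric number 4 → sp3.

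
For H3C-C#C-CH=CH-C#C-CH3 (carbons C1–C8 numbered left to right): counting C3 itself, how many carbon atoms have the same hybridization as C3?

C3 is sp (two π bonds).
C1: sp3
C2: sp ✓
C3: sp ✓
C4: sp2
C5: sp2
C6: sp ✓
C7: sp ✓
C8: sp3
4 carbons are sp.

4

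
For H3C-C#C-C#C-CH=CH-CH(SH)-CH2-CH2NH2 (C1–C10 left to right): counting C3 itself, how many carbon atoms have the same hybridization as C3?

C3 is sp (two π bonds).
C1: sp3
C2: sp ✓
C3: sp ✓
C4: sp ✓
C5: sp ✓
C6: sp2
C7: sp2
C8: sp3
C9: sp3
C10: sp3
4 carbons are sp.

4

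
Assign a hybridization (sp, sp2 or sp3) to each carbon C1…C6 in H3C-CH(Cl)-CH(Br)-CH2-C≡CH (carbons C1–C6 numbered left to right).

C1 sp3, C2 sp3, C3 sp3, C4 sp3, C5 sp, C6 sp

C1 has 4 σ bonds: steric number 4 → sp3.
C2 (4 σ bonds) has steric number 4: sp3.
C3 — 4 σ bonds. Steric number 4, so sp3.
C4: 4 σ bonds — 4 electron domains, sp3.
C5 is sp: 2 σ bonds, plus two π bonds, 2 electron-density regions.
C6: 2 σ bonds, plus two π bonds — 2 electron domains, sp.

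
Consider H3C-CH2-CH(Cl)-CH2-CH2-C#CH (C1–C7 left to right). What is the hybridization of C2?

sp³

C2 has 4 σ bonds: steric number 4 → sp3.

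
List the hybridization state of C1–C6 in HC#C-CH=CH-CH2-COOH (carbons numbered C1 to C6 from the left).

C1 sp, C2 sp, C3 sp2, C4 sp2, C5 sp3, C6 sp2

C1 (2 σ bonds, plus two π bonds) has steric number 2: sp.
C2 carries 2 σ bonds, plus two π bonds, giving a steric number of 2, so it is sp.
C3 carries 3 σ bonds, plus one π bond, giving a steric number of 3, so it is sp2.
C4: 3 σ bonds, plus one π bond; 3 regions of electron density → sp2.
C5 — 4 σ bonds. Steric number 4, so sp3.
C6 is sp2: 3 σ bonds, plus one π bond, 3 electron-density regions.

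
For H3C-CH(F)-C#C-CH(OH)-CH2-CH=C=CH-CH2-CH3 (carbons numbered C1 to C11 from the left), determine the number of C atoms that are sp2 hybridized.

2

C1: sp3
C2: sp3
C3: sp
C4: sp
C5: sp3
C6: sp3
C7: sp2 ✓
C8: sp
C9: sp2 ✓
C10: sp3
C11: sp3
C7, C9 → 2 sp2 carbons.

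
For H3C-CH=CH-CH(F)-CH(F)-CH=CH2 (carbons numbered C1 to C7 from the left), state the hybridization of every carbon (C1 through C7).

C1: 4 σ bonds; 4 regions of electron density → sp3.
C2 (3 σ bonds, plus one π bond) has steric number 3: sp2.
C3 is sp2: 3 σ bonds, plus one π bond, 3 electron-density regions.
C4 carries 4 σ bonds, giving a steric number of 4, so it is sp3.
C5 carries 4 σ bonds, giving a steric number of 4, so it is sp3.
C6 — 3 σ bonds, plus one π bond. Steric number 3, so sp2.
C7 (3 σ bonds, plus one π bond) has steric number 3: sp2.

C1 sp3, C2 sp2, C3 sp2, C4 sp3, C5 sp3, C6 sp2, C7 sp2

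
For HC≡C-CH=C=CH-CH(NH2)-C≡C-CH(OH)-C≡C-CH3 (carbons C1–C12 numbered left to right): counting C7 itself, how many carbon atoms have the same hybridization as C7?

C7 is sp (two π bonds).
C1: sp ✓
C2: sp ✓
C3: sp2
C4: sp ✓
C5: sp2
C6: sp3
C7: sp ✓
C8: sp ✓
C9: sp3
C10: sp ✓
C11: sp ✓
C12: sp3
7 carbons are sp.

7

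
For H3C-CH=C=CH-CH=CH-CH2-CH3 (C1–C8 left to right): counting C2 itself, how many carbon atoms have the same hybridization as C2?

4

C2 is sp2 (one π bond).
C1: sp3
C2: sp2 ✓
C3: sp
C4: sp2 ✓
C5: sp2 ✓
C6: sp2 ✓
C7: sp3
C8: sp3
4 carbons are sp2.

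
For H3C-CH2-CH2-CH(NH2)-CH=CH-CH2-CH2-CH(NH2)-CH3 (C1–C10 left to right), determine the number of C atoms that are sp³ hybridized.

8

C1: sp3 ✓
C2: sp3 ✓
C3: sp3 ✓
C4: sp3 ✓
C5: sp2
C6: sp2
C7: sp3 ✓
C8: sp3 ✓
C9: sp3 ✓
C10: sp3 ✓
C1, C2, C3, C4, C7, C8, C9, C10 → 8 sp3 carbons.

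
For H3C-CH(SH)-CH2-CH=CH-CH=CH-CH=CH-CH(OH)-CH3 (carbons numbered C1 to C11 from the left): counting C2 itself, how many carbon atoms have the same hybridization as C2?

C2 is sp3 (only σ bonds).
C1: sp3 ✓
C2: sp3 ✓
C3: sp3 ✓
C4: sp2
C5: sp2
C6: sp2
C7: sp2
C8: sp2
C9: sp2
C10: sp3 ✓
C11: sp3 ✓
5 carbons are sp3.

5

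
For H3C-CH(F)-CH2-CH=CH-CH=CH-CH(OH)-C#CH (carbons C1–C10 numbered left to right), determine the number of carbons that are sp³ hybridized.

C1: sp3 ✓
C2: sp3 ✓
C3: sp3 ✓
C4: sp2
C5: sp2
C6: sp2
C7: sp2
C8: sp3 ✓
C9: sp
C10: sp
C1, C2, C3, C8 → 4 sp3 carbons.

4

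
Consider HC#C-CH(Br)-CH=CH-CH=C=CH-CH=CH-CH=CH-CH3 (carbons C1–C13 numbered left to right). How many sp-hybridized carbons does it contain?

3

C1: sp ✓
C2: sp ✓
C3: sp3
C4: sp2
C5: sp2
C6: sp2
C7: sp ✓
C8: sp2
C9: sp2
C10: sp2
C11: sp2
C12: sp2
C13: sp3
C1, C2, C7 → 3 sp carbons.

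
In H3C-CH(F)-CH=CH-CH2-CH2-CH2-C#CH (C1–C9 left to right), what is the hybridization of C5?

C5: 4 σ bonds; 4 regions of electron density → sp3.

sp³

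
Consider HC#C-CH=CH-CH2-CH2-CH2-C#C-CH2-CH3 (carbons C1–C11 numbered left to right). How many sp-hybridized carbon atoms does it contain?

4

C1: sp ✓
C2: sp ✓
C3: sp2
C4: sp2
C5: sp3
C6: sp3
C7: sp3
C8: sp ✓
C9: sp ✓
C10: sp3
C11: sp3
C1, C2, C8, C9 → 4 sp carbons.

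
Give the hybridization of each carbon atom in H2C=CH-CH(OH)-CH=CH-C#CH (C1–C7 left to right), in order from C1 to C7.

C1 is sp2: 3 σ bonds, plus one π bond, 3 electron-density regions.
C2 (3 σ bonds, plus one π bond) has steric number 3: sp2.
C3 carries 4 σ bonds, giving a steric number of 4, so it is sp3.
C4 has 3 σ bonds, plus one π bond: steric number 3 → sp2.
C5 is sp2: 3 σ bonds, plus one π bond, 3 electron-density regions.
C6: 2 σ bonds, plus two π bonds; 2 regions of electron density → sp.
C7: 2 σ bonds, plus two π bonds — 2 electron domains, sp.

C1 sp2, C2 sp2, C3 sp3, C4 sp2, C5 sp2, C6 sp, C7 sp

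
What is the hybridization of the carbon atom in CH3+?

sp^2

Three σ bonds to H, empty p orbital → sp2, trigonal planar.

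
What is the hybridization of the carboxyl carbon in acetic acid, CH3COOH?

The carboxyl carbon carries 3 σ bonds, plus one π bond, giving a steric number of 3, so it is sp2.

sp²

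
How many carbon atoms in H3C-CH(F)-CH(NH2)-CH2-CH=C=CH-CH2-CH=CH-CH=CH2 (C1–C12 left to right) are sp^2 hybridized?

6

C1: sp3
C2: sp3
C3: sp3
C4: sp3
C5: sp2 ✓
C6: sp
C7: sp2 ✓
C8: sp3
C9: sp2 ✓
C10: sp2 ✓
C11: sp2 ✓
C12: sp2 ✓
C5, C7, C9, C10, C11, C12 → 6 sp2 carbons.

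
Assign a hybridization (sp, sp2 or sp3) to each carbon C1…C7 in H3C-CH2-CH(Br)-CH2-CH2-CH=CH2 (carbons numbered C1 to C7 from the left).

C1 sp3, C2 sp3, C3 sp3, C4 sp3, C5 sp3, C6 sp2, C7 sp2

C1 — 4 σ bonds. Steric number 4, so sp3.
C2: 4 σ bonds; 4 regions of electron density → sp3.
C3 has 4 σ bonds: steric number 4 → sp3.
C4 carries 4 σ bonds, giving a steric number of 4, so it is sp3.
C5 is sp3: 4 σ bonds, 4 electron-density regions.
C6: 3 σ bonds, plus one π bond; 3 regions of electron density → sp2.
C7 has 3 σ bonds, plus one π bond: steric number 3 → sp2.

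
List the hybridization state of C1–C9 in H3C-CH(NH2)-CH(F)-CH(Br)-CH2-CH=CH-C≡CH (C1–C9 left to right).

C1 carries 4 σ bonds, giving a steric number of 4, so it is sp3.
C2 is sp3: 4 σ bonds, 4 electron-density regions.
C3 — 4 σ bonds. Steric number 4, so sp3.
C4 carries 4 σ bonds, giving a steric number of 4, so it is sp3.
C5 (4 σ bonds) has steric number 4: sp3.
C6: 3 σ bonds, plus one π bond; 3 regions of electron density → sp2.
C7 has 3 σ bonds, plus one π bond: steric number 3 → sp2.
C8: 2 σ bonds, plus two π bonds — 2 electron domains, sp.
C9: 2 σ bonds, plus two π bonds — 2 electron domains, sp.

C1 sp3, C2 sp3, C3 sp3, C4 sp3, C5 sp3, C6 sp2, C7 sp2, C8 sp, C9 sp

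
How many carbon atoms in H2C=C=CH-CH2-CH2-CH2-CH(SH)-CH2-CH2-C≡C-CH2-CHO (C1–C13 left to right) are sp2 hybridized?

3

C1: sp2 ✓
C2: sp
C3: sp2 ✓
C4: sp3
C5: sp3
C6: sp3
C7: sp3
C8: sp3
C9: sp3
C10: sp
C11: sp
C12: sp3
C13: sp2 ✓
C1, C3, C13 → 3 sp2 carbons.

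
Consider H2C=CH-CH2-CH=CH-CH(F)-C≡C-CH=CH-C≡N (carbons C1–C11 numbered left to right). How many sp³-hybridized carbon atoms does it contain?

2

C1: sp2
C2: sp2
C3: sp3 ✓
C4: sp2
C5: sp2
C6: sp3 ✓
C7: sp
C8: sp
C9: sp2
C10: sp2
C11: sp
C3, C6 → 2 sp3 carbons.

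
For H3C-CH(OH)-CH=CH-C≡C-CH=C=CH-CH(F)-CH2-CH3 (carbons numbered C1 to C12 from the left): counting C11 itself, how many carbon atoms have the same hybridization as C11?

C11 is sp3 (only σ bonds).
C1: sp3 ✓
C2: sp3 ✓
C3: sp2
C4: sp2
C5: sp
C6: sp
C7: sp2
C8: sp
C9: sp2
C10: sp3 ✓
C11: sp3 ✓
C12: sp3 ✓
5 carbons are sp3.

5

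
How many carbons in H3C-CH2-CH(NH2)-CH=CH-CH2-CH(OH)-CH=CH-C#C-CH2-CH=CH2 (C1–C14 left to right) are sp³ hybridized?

C1: sp3 ✓
C2: sp3 ✓
C3: sp3 ✓
C4: sp2
C5: sp2
C6: sp3 ✓
C7: sp3 ✓
C8: sp2
C9: sp2
C10: sp
C11: sp
C12: sp3 ✓
C13: sp2
C14: sp2
C1, C2, C3, C6, C7, C12 → 6 sp3 carbons.

6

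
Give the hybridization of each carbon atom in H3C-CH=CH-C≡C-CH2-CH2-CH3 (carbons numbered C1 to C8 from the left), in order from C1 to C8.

C1 sp3, C2 sp2, C3 sp2, C4 sp, C5 sp, C6 sp3, C7 sp3, C8 sp3

C1: 4 σ bonds — 4 electron domains, sp3.
C2 carries 3 σ bonds, plus one π bond, giving a steric number of 3, so it is sp2.
C3 has 3 σ bonds, plus one π bond: steric number 3 → sp2.
C4 has 2 σ bonds, plus two π bonds: steric number 2 → sp.
C5 — 2 σ bonds, plus two π bonds. Steric number 2, so sp.
C6 (4 σ bonds) has steric number 4: sp3.
C7: 4 σ bonds — 4 electron domains, sp3.
C8: 4 σ bonds; 4 regions of electron density → sp3.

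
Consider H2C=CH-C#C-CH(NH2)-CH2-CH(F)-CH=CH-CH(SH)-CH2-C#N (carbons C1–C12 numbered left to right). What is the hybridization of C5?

C5 (4 σ bonds) has steric number 4: sp3.

sp³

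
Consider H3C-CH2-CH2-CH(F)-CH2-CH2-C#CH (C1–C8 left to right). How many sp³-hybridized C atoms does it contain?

C1: sp3 ✓
C2: sp3 ✓
C3: sp3 ✓
C4: sp3 ✓
C5: sp3 ✓
C6: sp3 ✓
C7: sp
C8: sp
C1, C2, C3, C4, C5, C6 → 6 sp3 carbons.

6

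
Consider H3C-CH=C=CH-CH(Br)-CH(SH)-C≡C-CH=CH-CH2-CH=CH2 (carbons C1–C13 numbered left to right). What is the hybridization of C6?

sp3

C6 (4 σ bonds) has steric number 4: sp3.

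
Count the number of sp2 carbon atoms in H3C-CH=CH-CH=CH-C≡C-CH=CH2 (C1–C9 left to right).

C1: sp3
C2: sp2 ✓
C3: sp2 ✓
C4: sp2 ✓
C5: sp2 ✓
C6: sp
C7: sp
C8: sp2 ✓
C9: sp2 ✓
C2, C3, C4, C5, C8, C9 → 6 sp2 carbons.

6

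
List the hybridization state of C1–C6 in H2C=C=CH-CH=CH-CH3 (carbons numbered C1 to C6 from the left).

C1 sp2, C2 sp, C3 sp2, C4 sp2, C5 sp2, C6 sp3

C1 (3 σ bonds, plus one π bond) has steric number 3: sp2.
C2: 2 σ bonds, plus two π bonds; 2 regions of electron density → sp.
C3: 3 σ bonds, plus one π bond — 3 electron domains, sp2.
C4 is sp2: 3 σ bonds, plus one π bond, 3 electron-density regions.
C5: 3 σ bonds, plus one π bond; 3 regions of electron density → sp2.
C6 has 4 σ bonds: steric number 4 → sp3.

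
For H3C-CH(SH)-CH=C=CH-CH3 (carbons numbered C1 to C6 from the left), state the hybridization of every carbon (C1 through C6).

C1 has 4 σ bonds: steric number 4 → sp3.
C2: 4 σ bonds; 4 regions of electron density → sp3.
C3 carries 3 σ bonds, plus one π bond, giving a steric number of 3, so it is sp2.
C4: 2 σ bonds, plus two π bonds; 2 regions of electron density → sp.
C5 carries 3 σ bonds, plus one π bond, giving a steric number of 3, so it is sp2.
C6 — 4 σ bonds. Steric number 4, so sp3.

C1 sp3, C2 sp3, C3 sp2, C4 sp, C5 sp2, C6 sp3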